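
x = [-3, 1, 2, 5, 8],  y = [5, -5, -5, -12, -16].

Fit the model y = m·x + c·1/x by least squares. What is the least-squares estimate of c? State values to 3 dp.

Setting ∂/∂m … = 0 gives: 103·m + 5·c = -218;  5·m + (20401/14400)·c = -407/30.
(Σx·x = 103, Σx·1/x = 5, Σ1/x·1/x = 20401/14400, Σx·y = -218, Σ1/x·y = -407/30.)
Δ = 103·(20401/14400) − 5² = 1741303/14400.
m = ((-218)·(20401/14400) − 5·(-407/30))/(1741303/14400) = -3470618/1741303; c = (103·(-407/30) − 5·(-218))/(1741303/14400) = -4426080/1741303.

c = -2.542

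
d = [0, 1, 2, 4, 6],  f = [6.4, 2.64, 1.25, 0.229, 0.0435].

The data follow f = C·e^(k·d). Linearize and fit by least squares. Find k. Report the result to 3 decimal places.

k = -0.829

With ln fᵢ as the transformed response and dᵢ as the regressor:
Σd = 13.0000, Σ(d)² = 57.0000, Σln f = -1.5588, Σd·ln f = -23.2890.
Equations: 57.0000·k + 13.0000·ln C = -23.2890;  13.0000·k + 5·ln C = -1.5588.
Solving (det = 116.0000): k = -0.82914, ln C = 1.84401.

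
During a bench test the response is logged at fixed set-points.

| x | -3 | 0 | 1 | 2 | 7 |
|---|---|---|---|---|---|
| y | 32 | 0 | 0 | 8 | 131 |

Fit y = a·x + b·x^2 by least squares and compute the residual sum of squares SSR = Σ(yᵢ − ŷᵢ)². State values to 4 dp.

Compute the Gram sums: Σx·x = 63, Σx·x^2 = 325, Σx^2·x^2 = 2499.
Right-hand side: Σx·y = 837, Σx^2·y = 6739.
Determinant 63·2499 − 325² = 51812.
a = (837·2499 − 325·6739)/51812 = -24628/12953; b = (63·6739 − 325·837)/51812 = 38133/12953.
Residuals: -2585/12953, 0, -13505/12953, 348/12953, 722/12953; SSR = 14646/12953.

SSR = 1.1307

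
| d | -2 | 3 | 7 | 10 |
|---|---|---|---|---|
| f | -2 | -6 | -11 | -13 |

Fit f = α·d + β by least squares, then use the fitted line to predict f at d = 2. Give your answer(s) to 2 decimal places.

f̂ = -5.62

With design matrix M, MᵀM = [[162, 18]; [18, 4]] and Mᵀf = [-221, -32]ᵀ.
Eliminating β: 4·(row 1) − 18·(row 2) gives 324·α = 4·(-221) − 18·(-32) = -308, so α = -77/81.
Then β = ((-32) − 18·(-77/81))/4 = -67/18.
At d = 2: f̂ = (-77/81)·(2) + (-67/18)·(1) = -911/162.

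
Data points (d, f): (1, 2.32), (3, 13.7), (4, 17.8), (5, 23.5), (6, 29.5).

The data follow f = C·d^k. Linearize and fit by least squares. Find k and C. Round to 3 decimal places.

k = 1.425, C = 2.456

Linearized form: ln f = k·ln d + ln C. From the 5 transformed points,
AᵀA = [[8.9295, 5.8861]; [5.8861, 5]], rhs = [18.0119, 12.8796]ᵀ  (here Σln d = 5.8861, Σ(ln d)² = 8.9295, Σln f = 12.8796, Σln d·ln f = 18.0119).
Slope k = (n·Σln d·ln f − Σln d·Σln f)/(n·Σ(ln d)² − (Σln d)²) = (5·18.0119 − 5.8861·12.8796)/10.0010 = 1.42478; ln C = (Σln f − k·Σln d)/n = 0.89863, so C = exp(0.89863) = 2.45624.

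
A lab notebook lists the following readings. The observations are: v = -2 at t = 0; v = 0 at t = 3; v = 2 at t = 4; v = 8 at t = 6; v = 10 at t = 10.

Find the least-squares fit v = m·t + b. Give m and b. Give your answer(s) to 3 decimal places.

m = 1.326, b = -2.500

With design matrix A, AᵀA = [[161, 23]; [23, 5]] and Aᵀv = [156, 18]ᵀ.
det = 161·5 − 23² = 276.
m = (156·5 − 23·18)/276 = 61/46; b = (161·18 − 23·156)/276 = -5/2.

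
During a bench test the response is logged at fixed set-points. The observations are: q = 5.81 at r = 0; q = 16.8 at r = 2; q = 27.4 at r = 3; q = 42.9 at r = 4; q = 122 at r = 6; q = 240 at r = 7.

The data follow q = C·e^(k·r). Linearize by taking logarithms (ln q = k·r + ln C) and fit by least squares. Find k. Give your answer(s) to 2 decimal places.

Let Y = ln q. Fitting Y = k·r + ln C by least squares:
Over the data: Σr = 22.0000, Σ(r)² = 114.0000, Σln q = 21.9350, Σr·ln q = 97.7985.
Normal system: [[114.0000, 22.0000]; [22.0000, 6]]·[k, ln C]ᵀ = [97.7985, 21.9350]ᵀ.
Solving (det = 200.0000): k = 0.52110, ln C = 1.74514.

k = 0.52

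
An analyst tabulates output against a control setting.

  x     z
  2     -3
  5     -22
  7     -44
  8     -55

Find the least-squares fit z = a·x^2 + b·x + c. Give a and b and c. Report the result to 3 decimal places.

a = -0.742, b = -1.348, c = 2.773

From the data, Σx^2·x^2 = 7138, Σx^2·x = 988, Σx^2 = 142, Σx·x = 142, Σx = 22, Σ1 = 4.
Right-hand side: Σx^2·z = -6238, Σx·z = -864, Σz = -124.
Solving the 3×3 system (Gaussian elimination) gives a = -49/66, b = -89/66, c = 61/22.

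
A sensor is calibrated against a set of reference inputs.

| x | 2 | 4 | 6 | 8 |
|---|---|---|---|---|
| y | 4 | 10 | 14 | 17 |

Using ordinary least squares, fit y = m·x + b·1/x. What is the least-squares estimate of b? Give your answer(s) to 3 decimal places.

Normal-equation sums: Σx·x = 120, Σx·1/x = 4, Σ1/x·1/x = 205/576.
For Aᵀy: Σx·y = 268, Σ1/x·y = 215/24.
So AᵀA·[m, b]ᵀ = Aᵀy: [[120, 4]; [4, 205/576]]·[m, b]ᵀ = [268, 215/24]ᵀ.
Determinant 120·(205/576) − 4² = 641/24.
m = (268·(205/576) − 4·(215/24))/(641/24) = 8575/3846; b = (120·(215/24) − 4·268)/(641/24) = 72/641.

b = 0.112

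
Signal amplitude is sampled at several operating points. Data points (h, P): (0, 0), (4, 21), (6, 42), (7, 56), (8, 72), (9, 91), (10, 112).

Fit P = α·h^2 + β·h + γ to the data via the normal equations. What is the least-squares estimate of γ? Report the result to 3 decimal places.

γ = 0.274

The normal system MᵀM·[α, β, γ]ᵀ = MᵀP is [[24610, 2864, 346]; [2864, 346, 44]; [346, 44, 7]]·[α, β, γ]ᵀ = [27771, 3243, 394]ᵀ.
Solving the 3×3 system (Gaussian elimination) gives α = 18593/18018, β = 43049/54054, γ = 1057/3861.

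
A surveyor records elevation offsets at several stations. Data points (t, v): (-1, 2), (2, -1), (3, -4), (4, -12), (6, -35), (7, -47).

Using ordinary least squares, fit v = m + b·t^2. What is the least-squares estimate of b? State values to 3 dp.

Compute the Gram sums: Σ1 = 6, Σt^2 = 115, Σt^2·t^2 = 4051.
And Σv = -97, Σt^2·v = -3793.
So XᵀX·[m, b]ᵀ = Xᵀv: [[6, 115]; [115, 4051]]·[m, b]ᵀ = [-97, -3793]ᵀ.
Eliminating b: 4051·(row 1) − 115·(row 2) gives 11081·m = 4051·(-97) − 115·(-3793) = 43248, so m = 43248/11081.
Then b = ((-3793) − 115·(43248/11081))/4051 = -11603/11081.

b = -1.047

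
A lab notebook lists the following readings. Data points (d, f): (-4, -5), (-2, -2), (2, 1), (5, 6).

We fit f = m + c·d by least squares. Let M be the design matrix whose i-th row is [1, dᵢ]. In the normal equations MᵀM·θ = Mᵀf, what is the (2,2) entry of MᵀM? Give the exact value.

49

Row 2 ↔ basis d, column 2 ↔ basis d, so (MᵀM)_{2,2} = Σᵢ (d)·(d) = (-4)·(-4) + (-2)·(-2) + (2)·(2) + (5)·(5) = 49.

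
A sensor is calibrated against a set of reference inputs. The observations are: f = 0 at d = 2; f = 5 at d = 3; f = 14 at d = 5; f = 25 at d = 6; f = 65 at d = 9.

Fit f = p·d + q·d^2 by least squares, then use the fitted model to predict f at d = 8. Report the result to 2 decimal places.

f̂ = 49.42

Forming MᵀM = [[155, 1105]; [1105, 8579]] and Mᵀf = [820, 6560]ᵀ gives MᵀM·[p, q]ᵀ = Mᵀf.
Δ = 155·8579 − 1105² = 108720.
p = (820·8579 − 1105·6560)/108720 = -1189/604; q = (155·6560 − 1105·820)/108720 = 615/604.
At d = 8: f̂ = (-1189/604)·(8) + (615/604)·(64) = 7462/151.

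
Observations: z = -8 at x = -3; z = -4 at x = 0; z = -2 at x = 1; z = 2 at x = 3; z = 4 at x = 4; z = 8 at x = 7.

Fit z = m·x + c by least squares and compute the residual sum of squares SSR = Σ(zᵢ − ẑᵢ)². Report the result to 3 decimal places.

SSR = 1.333

The normal equations are: 84·m + 12·c = 100;  12·m + 6·c = 0.
Eliminating c: 6·(row 1) − 12·(row 2) gives 360·m = 6·100 − 12·0 = 600, so m = 5/3.
Then c = (0 − 12·(5/3))/6 = -10/3.
Residuals: 1/3, -2/3, -1/3, 1/3, 2/3, -1/3; SSR = 4/3.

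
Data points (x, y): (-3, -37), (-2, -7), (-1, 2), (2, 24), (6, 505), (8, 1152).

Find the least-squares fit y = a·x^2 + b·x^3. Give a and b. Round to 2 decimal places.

a = 2.01, b = 2.00

Normal-equation sums: Σx^2·x^2 = 5506, Σx^2·x^3 = 40300, Σx^3·x^3 = 309658.
Right-hand side: Σx^2·y = 91645, Σx^3·y = 700149.
AᵀA·[a, b]ᵀ = Aᵀy becomes [[5506, 40300]; [40300, 309658]]·[a, b]ᵀ = [91645, 700149]ᵀ.
Determinant 5506·309658 − 40300² = 80886948.
a = (91645·309658 − 40300·700149)/80886948 = 81301355/40443474; b = (5506·700149 − 40300·91645)/80886948 = 80863447/40443474.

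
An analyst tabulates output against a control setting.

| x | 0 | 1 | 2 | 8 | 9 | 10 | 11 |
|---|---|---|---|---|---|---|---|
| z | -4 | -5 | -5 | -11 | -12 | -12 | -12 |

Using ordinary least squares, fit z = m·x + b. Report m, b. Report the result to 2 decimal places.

m = -0.81, b = -3.98

Sums needed: Σx·x = 371, Σx = 41, Σ1 = 7.
And Σx·z = -463, Σz = -61.
MᵀM·[m, b]ᵀ = Mᵀz becomes [[371, 41]; [41, 7]]·[m, b]ᵀ = [-463, -61]ᵀ.
Δ = 371·7 − 41² = 916.
m = ((-463)·7 − 41·(-61))/916 = -185/229; b = (371·(-61) − 41·(-463))/916 = -912/229.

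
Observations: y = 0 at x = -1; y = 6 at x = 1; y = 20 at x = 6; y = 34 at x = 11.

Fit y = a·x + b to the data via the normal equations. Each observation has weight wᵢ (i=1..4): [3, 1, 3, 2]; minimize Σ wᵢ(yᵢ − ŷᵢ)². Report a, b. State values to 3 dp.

a = 2.832, b = 2.930

Compute the Gram sums: Σwᵢ·x·x = 354, Σwᵢ·x = 38, Σwᵢ·1 = 9.
Moment sums: Σwᵢ·x·y = 1114, Σwᵢ·y = 134.
det = 354·9 − 38² = 1742.
a = (1114·9 − 38·134)/1742 = 2467/871; b = (354·134 − 38·1114)/1742 = 2552/871.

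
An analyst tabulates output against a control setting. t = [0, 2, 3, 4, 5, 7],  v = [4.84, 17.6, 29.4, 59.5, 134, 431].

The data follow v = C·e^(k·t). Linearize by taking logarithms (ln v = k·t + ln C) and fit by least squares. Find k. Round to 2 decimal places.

Linearized form: ln v = k·t + ln C. From the 6 transformed points,
Over the data: Σt = 21.0000, Σ(t)² = 103.0000, Σln v = 22.8757, Σt·ln v = 99.1746.
Normal system: [[103.0000, 21.0000]; [21.0000, 6]]·[k, ln C]ᵀ = [99.1746, 22.8757]ᵀ.
Solving (det = 177.0000): k = 0.64778, ln C = 1.54538.

k = 0.65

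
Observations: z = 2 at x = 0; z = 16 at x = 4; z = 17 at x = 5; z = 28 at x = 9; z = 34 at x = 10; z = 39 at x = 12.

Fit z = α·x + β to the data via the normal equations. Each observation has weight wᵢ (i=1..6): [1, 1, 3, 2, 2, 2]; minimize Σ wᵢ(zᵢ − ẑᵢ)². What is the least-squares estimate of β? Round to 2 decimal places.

β = 2.05

With design matrix A, AᵀWA = [[741, 81]; [81, 11]] and AᵀWz = [2439, 271]ᵀ.
det = 741·11 − 81² = 1590.
α = (2439·11 − 81·271)/1590 = 813/265; β = (741·271 − 81·2439)/1590 = 542/265.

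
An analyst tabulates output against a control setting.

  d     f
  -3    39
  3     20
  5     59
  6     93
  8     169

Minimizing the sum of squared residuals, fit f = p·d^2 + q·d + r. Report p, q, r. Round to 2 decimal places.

p = 3.02, q = -3.28, r = 1.98

Normal-equation sums: Σd^2·d^2 = 6179, Σd^2·d = 853, Σd^2 = 143, Σd·d = 143, Σd = 19, Σ1 = 5.
For Xᵀf: Σd^2·f = 16170, Σd·f = 2148, Σf = 380.
Row-reducing yields p = 65593/21693, q = -71126/21693, r = 2047/1033.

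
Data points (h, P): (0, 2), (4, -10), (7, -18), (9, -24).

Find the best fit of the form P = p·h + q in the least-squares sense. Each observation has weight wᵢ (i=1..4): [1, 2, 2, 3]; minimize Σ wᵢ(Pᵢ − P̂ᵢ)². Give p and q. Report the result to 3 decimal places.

From the data, Σwᵢ·h·h = 373, Σwᵢ·h = 49, Σwᵢ·1 = 8.
Right-hand side: Σwᵢ·h·P = -980, Σwᵢ·P = -126.
Eliminating q: 8·(row 1) − 49·(row 2) gives 583·p = 8·(-980) − 49·(-126) = -1666, so p = -1666/583.
Then q = ((-126) − 49·(-1666/583))/8 = 1022/583.

p = -2.858, q = 1.753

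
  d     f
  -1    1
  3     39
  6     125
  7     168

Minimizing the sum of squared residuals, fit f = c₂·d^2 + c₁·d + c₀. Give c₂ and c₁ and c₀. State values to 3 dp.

Setting ∂/∂c₂ … = 0 gives: 3779·c₂ + 585·c₁ + 95·c₀ = 13084;  585·c₂ + 95·c₁ + 15·c₀ = 2042;  95·c₂ + 15·c₁ + 4·c₀ = 333.
Solving the 3×3 system (Gaussian elimination) gives c₂ = 3817/1336, c₁ = 24083/6680, c₀ = 1253/668.

c₂ = 2.857, c₁ = 3.605, c₀ = 1.876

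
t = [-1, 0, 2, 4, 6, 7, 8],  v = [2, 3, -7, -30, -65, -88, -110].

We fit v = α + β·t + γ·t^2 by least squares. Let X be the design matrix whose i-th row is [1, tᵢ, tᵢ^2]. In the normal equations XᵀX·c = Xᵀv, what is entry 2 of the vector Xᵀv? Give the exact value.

-2022

Entry 2 ↔ basis t, so (Xᵀv)_{2} = Σᵢ (t)·vᵢ = (-1)·(2) + (0)·(3) + (2)·(-7) + (4)·(-30) + (6)·(-65) + (7)·(-88) + (8)·(-110) = -2022.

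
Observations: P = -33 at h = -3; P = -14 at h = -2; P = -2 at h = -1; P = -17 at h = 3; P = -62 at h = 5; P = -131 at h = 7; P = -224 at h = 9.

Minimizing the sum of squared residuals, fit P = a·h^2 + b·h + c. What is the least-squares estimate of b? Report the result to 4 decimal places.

b = 2.5225

With design matrix A, AᵀA = [[9766, 1188, 178]; [1188, 178, 18]; [178, 18, 7]] and AᵀP = [-26621, -3165, -483]ᵀ.
Solving the 3×3 system (Gaussian elimination) gives a = -1695091/548898, b = 461529/182966, c = 834707/274449.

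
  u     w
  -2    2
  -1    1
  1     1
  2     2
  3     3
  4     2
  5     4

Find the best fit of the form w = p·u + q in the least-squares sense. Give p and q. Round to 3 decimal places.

p = 0.286, q = 1.652

Forming MᵀM = [[60, 12]; [12, 7]] and Mᵀw = [37, 15]ᵀ gives MᵀM·[p, q]ᵀ = Mᵀw.
Determinant 60·7 − 12² = 276.
p = (37·7 − 12·15)/276 = 79/276; q = (60·15 − 12·37)/276 = 38/23.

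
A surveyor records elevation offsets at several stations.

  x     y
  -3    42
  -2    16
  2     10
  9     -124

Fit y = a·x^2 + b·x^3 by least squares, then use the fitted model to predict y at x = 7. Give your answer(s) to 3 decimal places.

ŷ = -24.247

Entries of MᵀM: Σx^2·x^2 = 6674, Σx^2·x^3 = 58806, Σx^3·x^3 = 532298.
Right-hand side: Σx^2·y = -9562, Σx^3·y = -91578.
So MᵀM·[a, b]ᵀ = Mᵀy: [[6674, 58806]; [58806, 532298]]·[a, b]ᵀ = [-9562, -91578]ᵀ.
Determinant 6674·532298 − 58806² = 94411216.
a = ((-9562)·532298 − 58806·(-91578))/94411216 = 36937799/11801402; b = (6674·(-91578) − 58806·(-9562))/94411216 = -6111075/11801402.
At x = 7: ŷ = (36937799/11801402)·(49) + (-6111075/11801402)·(343) = -143073287/5900701.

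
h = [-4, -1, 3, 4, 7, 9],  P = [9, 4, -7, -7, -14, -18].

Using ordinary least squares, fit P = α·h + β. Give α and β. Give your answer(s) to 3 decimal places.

From the data, Σh·h = 172, Σh = 18, Σ1 = 6.
And Σh·P = -349, ΣP = -33.
Determinant 172·6 − 18² = 708.
α = ((-349)·6 − 18·(-33))/708 = -125/59; β = (172·(-33) − 18·(-349))/708 = 101/118.

α = -2.119, β = 0.856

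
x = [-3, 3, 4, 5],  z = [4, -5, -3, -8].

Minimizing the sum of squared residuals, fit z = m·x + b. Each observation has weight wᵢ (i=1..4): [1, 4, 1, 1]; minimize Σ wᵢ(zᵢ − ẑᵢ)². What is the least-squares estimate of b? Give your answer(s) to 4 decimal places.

AᵀWA·[m, b]ᵀ = AᵀWz reads: 86·m + 18·b = -124;  18·m + 7·b = -27.
(Σwᵢ·x·x = 86, Σwᵢ·x = 18, Σwᵢ·1 = 7, Σwᵢ·x·z = -124, Σwᵢ·z = -27.)
Eliminating b: 7·(row 1) − 18·(row 2) gives 278·m = 7·(-124) − 18·(-27) = -382, so m = -191/139.
Then b = ((-27) − 18·(-191/139))/7 = -45/139.

b = -0.3237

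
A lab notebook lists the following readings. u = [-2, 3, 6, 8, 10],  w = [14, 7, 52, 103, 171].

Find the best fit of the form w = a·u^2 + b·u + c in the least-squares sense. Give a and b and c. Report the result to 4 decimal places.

Setting ∂/∂a … = 0 gives: 15489·a + 1747·b + 213·c = 25683;  1747·a + 213·b + 25·c = 2839;  213·a + 25·b + 5·c = 347.
Row-reducing yields a = 23448/11297, b = -3636/1027, c = -14893/11297.

a = 2.0756, b = -3.5404, c = -1.3183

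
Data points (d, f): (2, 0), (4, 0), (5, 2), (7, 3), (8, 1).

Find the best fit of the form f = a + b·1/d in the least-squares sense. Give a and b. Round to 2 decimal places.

a = 2.55, b = -5.53

Normal-equation sums: Σ1 = 5, Σ1/d = 341/280, Σ1/d·1/d = 30461/78400.
And Σf = 6, Σ1/d·f = 267/280.
AᵀA·[a, b]ᵀ = Aᵀf becomes [[5, 341/280]; [341/280, 30461/78400]]·[a, b]ᵀ = [6, 267/280]ᵀ.
Determinant 5·(30461/78400) − (341/280)² = 4503/9800.
a = (6·(30461/78400) − (341/280)·(267/280))/(4503/9800) = 387/152; b = (5·(267/280) − (341/280)·6)/(4503/9800) = -105/19.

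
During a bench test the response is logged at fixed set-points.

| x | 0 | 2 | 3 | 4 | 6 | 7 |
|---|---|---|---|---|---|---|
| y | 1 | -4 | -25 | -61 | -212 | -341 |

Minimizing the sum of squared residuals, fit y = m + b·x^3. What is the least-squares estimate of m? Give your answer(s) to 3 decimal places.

m = 2.584

The normal system MᵀM·[m, b]ᵀ = Mᵀy is [[6, 658]; [658, 169194]]·[m, b]ᵀ = [-642, -167366]ᵀ.
Determinant 6·169194 − 658² = 582200.
m = ((-642)·169194 − 658·(-167366))/582200 = 37607/14555; b = (6·(-167366) − 658·(-642))/582200 = -14544/14555.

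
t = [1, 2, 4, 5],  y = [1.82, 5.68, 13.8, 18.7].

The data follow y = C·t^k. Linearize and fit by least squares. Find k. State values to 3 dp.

Taking logs, ln y = k·ln t + ln C, so regress ln y on ln t.
Σln t = 3.6889, Σ(ln t)² = 4.9926, Σln y = 7.8890, Σln t·ln y = 9.5558.
Normal system: [[4.9926, 3.6889]; [3.6889, 4]]·[k, ln C]ᵀ = [9.5558, 7.8890]ᵀ.
Solving (det = 6.3624): k = 1.43369, ln C = 0.65006.

k = 1.434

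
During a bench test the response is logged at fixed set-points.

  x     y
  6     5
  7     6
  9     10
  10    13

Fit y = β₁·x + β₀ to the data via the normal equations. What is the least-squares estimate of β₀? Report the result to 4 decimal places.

MᵀM·[β₁, β₀]ᵀ = Mᵀy reads: 266·β₁ + 32·β₀ = 292;  32·β₁ + 4·β₀ = 34.
Δ = 266·4 − 32² = 40.
β₁ = (292·4 − 32·34)/40 = 2; β₀ = (266·34 − 32·292)/40 = -15/2.

β₀ = -7.5000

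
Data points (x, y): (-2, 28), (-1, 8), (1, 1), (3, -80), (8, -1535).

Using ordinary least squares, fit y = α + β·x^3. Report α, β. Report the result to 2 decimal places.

The normal system AᵀA·[α, β]ᵀ = Aᵀy is [[5, 531]; [531, 262939]]·[α, β]ᵀ = [-1578, -788311]ᵀ.
Eliminating β: 262939·(row 1) − 531·(row 2) gives 1032734·α = 262939·(-1578) − 531·(-788311) = 3675399, so α = 3675399/1032734.
Then β = ((-788311) − 531·(3675399/1032734))/262939 = -3103637/1032734.

α = 3.56, β = -3.01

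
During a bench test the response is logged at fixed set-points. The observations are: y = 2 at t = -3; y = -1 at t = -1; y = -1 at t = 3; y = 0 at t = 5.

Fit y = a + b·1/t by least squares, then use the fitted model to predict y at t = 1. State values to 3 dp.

Setting ∂/∂a … = 0 gives: 4·a + (-4/5)·b = 0;  (-4/5)·a + (284/225)·b = 0.
Eliminating b: (284/225)·(row 1) − (-4/5)·(row 2) gives (992/225)·a = (284/225)·0 − (-4/5)·0 = 0, so a = 0.
Then b = (0 − (-4/5)·0)/(284/225) = 0.
At t = 1: ŷ = (0)·(1) + (0)·(1) = 0.

ŷ = 0.000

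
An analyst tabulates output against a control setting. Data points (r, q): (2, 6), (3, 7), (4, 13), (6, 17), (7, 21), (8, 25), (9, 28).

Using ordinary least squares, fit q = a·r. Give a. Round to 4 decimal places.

a = 3.0347

MᵀM·[a]ᵀ = Mᵀq reads: 259·a = 786.
(Σr·r = 259, Σr·q = 786.)
Hence a = 786 / 259 ≈ 3.03475.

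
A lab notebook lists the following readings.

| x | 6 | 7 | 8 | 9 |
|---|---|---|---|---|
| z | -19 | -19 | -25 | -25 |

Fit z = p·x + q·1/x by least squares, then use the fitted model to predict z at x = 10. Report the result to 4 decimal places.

The normal equations are: 230·p + 4·q = -672;  4·p + (19345/254016)·q = -5939/504.
Δ = 230·(19345/254016) − 4² = 192547/127008.
p = ((-672)·(19345/254016) − 4·(-5939/504))/(192547/127008) = -513408/192547; q = (230·(-5939/504) − 4·(-672))/(192547/127008) = -2826936/192547.
At x = 10: ẑ = (-513408/192547)·(10) + (-2826936/192547)·(1/10) = -27083868/962735.

ẑ = -28.1322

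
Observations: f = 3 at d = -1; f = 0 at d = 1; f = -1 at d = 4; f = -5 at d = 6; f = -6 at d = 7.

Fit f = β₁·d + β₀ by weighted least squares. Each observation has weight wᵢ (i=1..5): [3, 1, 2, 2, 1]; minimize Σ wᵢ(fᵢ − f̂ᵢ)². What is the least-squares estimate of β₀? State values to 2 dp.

Sums needed: Σwᵢ·d·d = 157, Σwᵢ·d = 25, Σwᵢ·1 = 9.
Right-hand side: Σwᵢ·d·f = -119, Σwᵢ·f = -9.
So AᵀWA·[β₁, β₀]ᵀ = AᵀWf: [[157, 25]; [25, 9]]·[β₁, β₀]ᵀ = [-119, -9]ᵀ.
Determinant 157·9 − 25² = 788.
β₁ = ((-119)·9 − 25·(-9))/788 = -423/394; β₀ = (157·(-9) − 25·(-119))/788 = 781/394.

β₀ = 1.98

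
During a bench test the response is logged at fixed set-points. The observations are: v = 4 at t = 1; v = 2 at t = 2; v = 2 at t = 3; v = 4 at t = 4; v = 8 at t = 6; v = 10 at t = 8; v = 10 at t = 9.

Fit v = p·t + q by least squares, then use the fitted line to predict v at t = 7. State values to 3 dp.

v̂ = 8.165

AᵀA·[p, q]ᵀ = Aᵀv reads: 211·p + 33·q = 248;  33·p + 7·q = 40.
(Σt·t = 211, Σt = 33, Σ1 = 7, Σt·v = 248, Σv = 40.)
Δ = 211·7 − 33² = 388.
p = (248·7 − 33·40)/388 = 104/97; q = (211·40 − 33·248)/388 = 64/97.
At t = 7: v̂ = (104/97)·(7) + (64/97)·(1) = 792/97.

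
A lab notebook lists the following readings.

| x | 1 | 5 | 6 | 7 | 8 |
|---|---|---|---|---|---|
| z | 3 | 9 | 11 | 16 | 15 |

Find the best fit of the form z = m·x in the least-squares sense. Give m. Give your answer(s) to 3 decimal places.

m = 1.977

MᵀM·[m]ᵀ = Mᵀz reads: 175·m = 346.
(Σx·x = 175, Σx·z = 346.)
m = 346/175 = 1.97714.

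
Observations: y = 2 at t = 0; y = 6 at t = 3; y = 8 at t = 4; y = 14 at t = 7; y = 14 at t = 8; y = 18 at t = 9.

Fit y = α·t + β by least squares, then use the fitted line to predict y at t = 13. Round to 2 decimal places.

ŷ = 23.87

Forming XᵀX = [[219, 31]; [31, 6]] and Xᵀy = [422, 62]ᵀ gives XᵀX·[α, β]ᵀ = Xᵀy.
Determinant 219·6 − 31² = 353.
α = (422·6 − 31·62)/353 = 610/353; β = (219·62 − 31·422)/353 = 496/353.
At t = 13: ŷ = (610/353)·(13) + (496/353)·(1) = 8426/353.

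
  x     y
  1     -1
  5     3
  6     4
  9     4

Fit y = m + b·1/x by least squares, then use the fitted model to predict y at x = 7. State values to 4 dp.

From the data, Σ1 = 4, Σ1/x = 133/90, Σ1/x·1/x = 8749/8100.
For Mᵀy: Σy = 10, Σ1/x·y = 32/45.
So MᵀM·[m, b]ᵀ = Mᵀy: [[4, 133/90]; [133/90, 8749/8100]]·[m, b]ᵀ = [10, 32/45]ᵀ.
det = 4·(8749/8100) − (133/90)² = 641/300.
m = (10·(8749/8100) − (133/90)·(32/45))/(641/300) = 26326/5769; b = (4·(32/45) − (133/90)·10)/(641/300) = -3580/641.
At x = 7: ŷ = (26326/5769)·(1) + (-3580/641)·(1/7) = 152062/40383.

ŷ = 3.7655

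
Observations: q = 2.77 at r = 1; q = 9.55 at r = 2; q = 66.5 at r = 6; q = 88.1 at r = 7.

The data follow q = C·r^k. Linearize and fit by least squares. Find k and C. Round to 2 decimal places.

Let Y = ln q. Fitting Y = k·ln r + ln C by least squares:
Sums: Σln r = 4.4308, Σ(ln r)² = 7.4774, Σln q = 11.9511, Σln r·ln q = 17.7992.
Normal system: [[7.4774, 4.4308]; [4.4308, 4]]·[k, ln C]ᵀ = [17.7992, 11.9511]ᵀ.
Slope k = (n·Σln r·ln q − Σln r·Σln q)/(n·Σ(ln r)² − (Σln r)²) = (4·17.7992 − 4.4308·11.9511)/10.2775 = 1.77511; ln C = (Σln q − k·Σln r)/n = 1.02146, so C = exp(1.02146) = 2.77726.

k = 1.78, C = 2.78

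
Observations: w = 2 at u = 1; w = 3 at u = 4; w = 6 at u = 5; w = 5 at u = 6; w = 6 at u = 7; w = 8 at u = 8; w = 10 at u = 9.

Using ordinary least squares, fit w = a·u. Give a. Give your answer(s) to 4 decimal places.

a = 0.9926

Sums needed: Σu·u = 272.
For Aᵀw: Σu·w = 270.
AᵀA·[a]ᵀ = Aᵀw becomes [[272]]·[a]ᵀ = [270]ᵀ.
a = 270/272 = 0.992647.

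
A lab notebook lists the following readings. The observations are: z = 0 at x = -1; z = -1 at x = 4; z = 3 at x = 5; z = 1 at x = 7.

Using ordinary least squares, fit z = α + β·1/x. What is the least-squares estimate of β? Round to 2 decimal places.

β = 0.74

AᵀA·[α, β]ᵀ = Aᵀz reads: 4·α + (-57/140)·β = 3;  (-57/140)·α + (22009/19600)·β = 69/140.
Eliminating β: (22009/19600)·(row 1) − (-57/140)·(row 2) gives (84787/19600)·α = (22009/19600)·3 − (-57/140)·(69/140) = 1749/490, so α = 69960/84787.
Then β = ((69/140) − (-57/140)·(69960/84787))/(22009/19600) = 62580/84787.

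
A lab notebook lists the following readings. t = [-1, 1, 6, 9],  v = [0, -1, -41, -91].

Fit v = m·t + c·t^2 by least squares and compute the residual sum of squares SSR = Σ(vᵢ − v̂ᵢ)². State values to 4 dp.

Forming AᵀA = [[119, 945]; [945, 7859]] and Aᵀv = [-1066, -8848]ᵀ gives AᵀA·[m, c]ᵀ = Aᵀv.
Δ = 119·7859 − 945² = 42196.
m = ((-1066)·7859 − 945·(-8848))/42196 = -8167/21098; c = (119·(-8848) − 945·(-1066))/42196 = -3253/3014.
Residuals: 7302/10549, 4920/10549, 170/959, -982/10549; SSR = 7772/10549.

SSR = 0.7368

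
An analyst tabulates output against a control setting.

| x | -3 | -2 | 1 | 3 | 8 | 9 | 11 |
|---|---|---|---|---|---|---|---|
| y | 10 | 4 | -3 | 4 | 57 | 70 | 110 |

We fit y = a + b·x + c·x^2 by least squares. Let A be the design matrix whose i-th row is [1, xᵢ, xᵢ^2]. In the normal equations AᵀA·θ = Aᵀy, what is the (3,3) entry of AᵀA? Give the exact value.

Row 3 ↔ basis x^2, column 3 ↔ basis x^2, so (AᵀA)_{3,3} = Σᵢ (x^2)·(x^2) = (9)·(9) + (4)·(4) + (1)·(1) + (9)·(9) + (64)·(64) + (81)·(81) + (121)·(121) = 25477.

25477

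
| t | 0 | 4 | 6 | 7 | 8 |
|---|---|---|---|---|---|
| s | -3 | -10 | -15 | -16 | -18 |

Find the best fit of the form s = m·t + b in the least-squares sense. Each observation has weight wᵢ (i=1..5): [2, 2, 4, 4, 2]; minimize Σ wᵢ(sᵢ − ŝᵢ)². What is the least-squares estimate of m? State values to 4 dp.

The normal equations are: 500·m + 76·b = -1176;  76·m + 14·b = -186.
(Σwᵢ·t·t = 500, Σwᵢ·t = 76, Σwᵢ·1 = 14, Σwᵢ·t·s = -1176, Σwᵢ·s = -186.)
Δ = 500·14 − 76² = 1224.
m = ((-1176)·14 − 76·(-186))/1224 = -97/51; b = (500·(-186) − 76·(-1176))/1224 = -151/51.

m = -1.9020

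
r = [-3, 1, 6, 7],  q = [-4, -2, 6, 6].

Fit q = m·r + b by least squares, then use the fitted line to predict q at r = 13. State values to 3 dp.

The normal system XᵀX·[m, b]ᵀ = Xᵀq is [[95, 11]; [11, 4]]·[m, b]ᵀ = [88, 6]ᵀ.
Δ = 95·4 − 11² = 259.
m = (88·4 − 11·6)/259 = 286/259; b = (95·6 − 11·88)/259 = -398/259.
At r = 13: q̂ = (286/259)·(13) + (-398/259)·(1) = 3320/259.

q̂ = 12.819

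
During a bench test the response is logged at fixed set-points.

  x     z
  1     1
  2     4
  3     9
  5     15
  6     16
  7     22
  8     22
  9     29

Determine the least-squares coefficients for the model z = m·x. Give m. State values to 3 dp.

Normal-equation sums: Σx·x = 269.
And Σx·z = 798.
m = 798/269 = 2.96654.

m = 2.967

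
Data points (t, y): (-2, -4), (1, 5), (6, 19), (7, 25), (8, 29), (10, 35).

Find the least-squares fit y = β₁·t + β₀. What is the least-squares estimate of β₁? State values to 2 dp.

MᵀM·[β₁, β₀]ᵀ = Mᵀy reads: 254·β₁ + 30·β₀ = 884;  30·β₁ + 6·β₀ = 109.
Determinant 254·6 − 30² = 624.
β₁ = (884·6 − 30·109)/624 = 339/104; β₀ = (254·109 − 30·884)/624 = 583/312.

β₁ = 3.26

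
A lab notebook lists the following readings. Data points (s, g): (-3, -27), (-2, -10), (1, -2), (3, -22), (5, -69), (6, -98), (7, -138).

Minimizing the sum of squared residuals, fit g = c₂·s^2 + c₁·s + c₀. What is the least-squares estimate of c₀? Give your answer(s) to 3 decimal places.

Normal-equation sums: Σs^2·s^2 = 4501, Σs^2·s = 677, Σs^2 = 133, Σs·s = 133, Σs = 17, Σ1 = 7.
For Xᵀg: Σs^2·g = -12498, Σs·g = -1866, Σg = -366.
Solving the 3×3 system (Gaussian elimination) gives c₂ = -878/301, c₁ = 26/43, c₀ = 502/301.

c₀ = 1.668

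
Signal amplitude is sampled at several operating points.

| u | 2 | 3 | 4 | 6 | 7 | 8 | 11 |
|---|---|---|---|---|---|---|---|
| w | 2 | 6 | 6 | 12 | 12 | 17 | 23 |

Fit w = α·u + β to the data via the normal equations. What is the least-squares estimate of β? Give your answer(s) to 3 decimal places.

Compute the Gram sums: Σu·u = 299, Σu = 41, Σ1 = 7.
For Xᵀw: Σu·w = 591, Σw = 78.
So XᵀX·[α, β]ᵀ = Xᵀw: [[299, 41]; [41, 7]]·[α, β]ᵀ = [591, 78]ᵀ.
det = 299·7 − 41² = 412.
α = (591·7 − 41·78)/412 = 939/412; β = (299·78 − 41·591)/412 = -909/412.

β = -2.206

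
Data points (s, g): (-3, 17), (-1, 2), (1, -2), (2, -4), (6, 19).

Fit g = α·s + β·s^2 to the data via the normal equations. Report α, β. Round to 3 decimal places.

Normal-equation sums: Σs·s = 51, Σs·s^2 = 197, Σs^2·s^2 = 1395.
For Xᵀg: Σs·g = 51, Σs^2·g = 821.
So XᵀX·[α, β]ᵀ = Xᵀg: [[51, 197]; [197, 1395]]·[α, β]ᵀ = [51, 821]ᵀ.
Δ = 51·1395 − 197² = 32336.
α = (51·1395 − 197·821)/32336 = -5662/2021; β = (51·821 − 197·51)/32336 = 1989/2021.

α = -2.802, β = 0.984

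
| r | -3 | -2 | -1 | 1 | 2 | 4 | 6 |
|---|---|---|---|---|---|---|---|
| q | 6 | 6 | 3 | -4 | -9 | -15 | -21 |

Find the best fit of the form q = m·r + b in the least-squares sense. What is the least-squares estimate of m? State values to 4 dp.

Sums needed: Σr·r = 71, Σr = 7, Σ1 = 7.
Moment sums: Σr·q = -241, Σq = -34.
So AᵀA·[m, b]ᵀ = Aᵀq: [[71, 7]; [7, 7]]·[m, b]ᵀ = [-241, -34]ᵀ.
det = 71·7 − 7² = 448.
m = ((-241)·7 − 7·(-34))/448 = -207/64; b = (71·(-34) − 7·(-241))/448 = -727/448.

m = -3.2344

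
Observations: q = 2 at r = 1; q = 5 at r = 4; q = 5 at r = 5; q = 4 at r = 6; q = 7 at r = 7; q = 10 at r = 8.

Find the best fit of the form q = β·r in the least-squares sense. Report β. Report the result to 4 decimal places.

MᵀM·[β]ᵀ = Mᵀq reads: 191·β = 200.
(Σr·r = 191, Σr·q = 200.)
β = 200/191 = 1.04712.

β = 1.0471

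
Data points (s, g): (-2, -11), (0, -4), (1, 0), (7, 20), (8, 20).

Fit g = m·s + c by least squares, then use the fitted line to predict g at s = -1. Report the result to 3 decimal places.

From the data, Σs·s = 118, Σs = 14, Σ1 = 5.
For Xᵀg: Σs·g = 322, Σg = 25.
XᵀX·[m, c]ᵀ = Xᵀg becomes [[118, 14]; [14, 5]]·[m, c]ᵀ = [322, 25]ᵀ.
Determinant 118·5 − 14² = 394.
m = (322·5 − 14·25)/394 = 630/197; c = (118·25 − 14·322)/394 = -779/197.
At s = -1: ĝ = (630/197)·(-1) + (-779/197)·(1) = -1409/197.

ĝ = -7.152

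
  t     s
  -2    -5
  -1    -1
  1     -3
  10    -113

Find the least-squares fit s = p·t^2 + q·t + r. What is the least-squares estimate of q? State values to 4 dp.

q = -0.4584

Compute the Gram sums: Σt^2·t^2 = 10018, Σt^2·t = 992, Σt^2 = 106, Σt·t = 106, Σt = 8, Σ1 = 4.
Moment sums: Σt^2·s = -11324, Σt·s = -1122, Σs = -122.
So XᵀX·[p, q, r]ᵀ = Xᵀs: [[10018, 992, 106]; [992, 106, 8]; [106, 8, 4]]·[p, q, r]ᵀ = [-11324, -1122, -122]ᵀ.
Inverting the 3×3 Gram matrix, [p, q, r]ᵀ = [-1445/1347, -1029/2245, -7781/6735]ᵀ.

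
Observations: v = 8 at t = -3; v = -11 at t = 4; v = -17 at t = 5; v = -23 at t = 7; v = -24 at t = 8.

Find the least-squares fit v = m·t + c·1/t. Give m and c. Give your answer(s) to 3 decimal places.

The normal system AᵀA·[m, c]ᵀ = Aᵀv is [[163, 5]; [5, 176149/705600]]·[m, c]ᵀ = [-506, -6343/420]ᵀ.
Eliminating c: (176149/705600)·(row 1) − 5·(row 2) gives (11072287/705600)·m = (176149/705600)·(-506) − 5·(-6343/420) = -17925097/352800, so m = -35850194/11072287.
Then c = ((-6343/420) − 5·(-35850194/11072287))/(176149/705600) = 48200880/11072287.

m = -3.238, c = 4.353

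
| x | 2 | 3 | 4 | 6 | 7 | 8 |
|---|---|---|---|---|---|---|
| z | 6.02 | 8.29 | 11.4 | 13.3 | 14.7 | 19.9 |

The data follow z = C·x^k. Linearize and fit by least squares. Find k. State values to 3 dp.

Linearized form: ln z = k·ln x + ln C. From the 6 transformed points,
Σln x = 8.9952, Σ(ln x)² = 14.9303, Σln z = 14.6101, Σln x·ln z = 23.0276.
Equations: 14.9303·k + 8.9952·ln C = 23.0276;  8.9952·k + 6·ln C = 14.6101.
Δ = 14.9303·6 − (8.9952)² = 8.6686; k = (23.0276·6 − 8.9952·14.6101)/8.6686 = 0.77814, ln C = (14.9303·14.6101 − 8.9952·23.0276)/8.6686 = 1.26843.

k = 0.778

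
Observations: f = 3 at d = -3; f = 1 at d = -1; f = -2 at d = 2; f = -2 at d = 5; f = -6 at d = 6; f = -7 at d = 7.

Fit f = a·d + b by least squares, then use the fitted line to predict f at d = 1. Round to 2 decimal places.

From the data, Σd·d = 124, Σd = 16, Σ1 = 6.
And Σd·f = -109, Σf = -13.
Eliminating b: 6·(row 1) − 16·(row 2) gives 488·a = 6·(-109) − 16·(-13) = -446, so a = -223/244.
Then b = ((-13) − 16·(-223/244))/6 = 33/122.
At d = 1: f̂ = (-223/244)·(1) + (33/122)·(1) = -157/244.

f̂ = -0.64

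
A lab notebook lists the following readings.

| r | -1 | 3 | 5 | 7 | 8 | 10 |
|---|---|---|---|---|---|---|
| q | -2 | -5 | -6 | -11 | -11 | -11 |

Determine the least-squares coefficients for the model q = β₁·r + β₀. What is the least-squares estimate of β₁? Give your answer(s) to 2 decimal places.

β₁ = -0.94

Sums needed: Σr·r = 248, Σr = 32, Σ1 = 6.
For Mᵀq: Σr·q = -318, Σq = -46.
Normal equations: [[248, 32]; [32, 6]]·[β₁, β₀]ᵀ = [-318, -46]ᵀ.
det = 248·6 − 32² = 464.
β₁ = ((-318)·6 − 32·(-46))/464 = -109/116; β₀ = (248·(-46) − 32·(-318))/464 = -77/29.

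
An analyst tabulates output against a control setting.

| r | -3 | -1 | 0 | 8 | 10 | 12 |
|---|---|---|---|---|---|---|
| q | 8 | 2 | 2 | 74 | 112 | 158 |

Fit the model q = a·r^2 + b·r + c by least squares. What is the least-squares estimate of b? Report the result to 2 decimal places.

b = 1.00

The normal equations are: 34914·a + 3212·b + 318·c = 38762;  3212·a + 318·b + 26·c = 3582;  318·a + 26·b + 6·c = 356.
(Σr^2·r^2 = 34914, Σr^2·r = 3212, Σr^2 = 318, Σr·r = 318, Σr = 26, Σ1 = 6, Σr^2·q = 38762, Σr·q = 3582, Σq = 356.)
Row-reducing yields a = 1, b = 1, c = 2.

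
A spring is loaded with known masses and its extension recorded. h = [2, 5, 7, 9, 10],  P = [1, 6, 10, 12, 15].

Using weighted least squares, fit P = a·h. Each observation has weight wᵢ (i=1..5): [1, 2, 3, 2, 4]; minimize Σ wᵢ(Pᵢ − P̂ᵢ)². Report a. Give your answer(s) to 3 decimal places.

a = 1.426

Entries of AᵀWA: Σwᵢ·h·h = 763.
Right-hand side: Σwᵢ·h·P = 1088.
AᵀWA·[a]ᵀ = AᵀWP becomes [[763]]·[a]ᵀ = [1088]ᵀ.
a = 1088/763 = 1.42595.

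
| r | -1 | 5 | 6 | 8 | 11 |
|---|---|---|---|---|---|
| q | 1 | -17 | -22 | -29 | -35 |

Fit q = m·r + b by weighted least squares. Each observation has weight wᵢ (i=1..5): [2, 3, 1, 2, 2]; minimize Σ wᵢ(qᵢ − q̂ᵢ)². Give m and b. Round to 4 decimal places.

m = -3.0911, b = -2.2808

From the data, Σwᵢ·r·r = 483, Σwᵢ·r = 57, Σwᵢ·1 = 10.
Moment sums: Σwᵢ·r·q = -1623, Σwᵢ·q = -199.
Normal equations: [[483, 57]; [57, 10]]·[m, b]ᵀ = [-1623, -199]ᵀ.
Δ = 483·10 − 57² = 1581.
m = ((-1623)·10 − 57·(-199))/1581 = -1629/527; b = (483·(-199) − 57·(-1623))/1581 = -1202/527.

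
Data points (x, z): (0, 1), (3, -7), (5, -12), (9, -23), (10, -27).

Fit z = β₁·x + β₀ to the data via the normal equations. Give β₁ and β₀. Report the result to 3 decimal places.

β₁ = -2.757, β₀ = 1.289

AᵀA·[β₁, β₀]ᵀ = Aᵀz reads: 215·β₁ + 27·β₀ = -558;  27·β₁ + 5·β₀ = -68.
Δ = 215·5 − 27² = 346.
β₁ = ((-558)·5 − 27·(-68))/346 = -477/173; β₀ = (215·(-68) − 27·(-558))/346 = 223/173.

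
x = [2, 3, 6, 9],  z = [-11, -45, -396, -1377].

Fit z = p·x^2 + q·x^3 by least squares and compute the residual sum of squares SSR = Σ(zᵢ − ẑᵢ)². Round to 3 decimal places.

SSR = 0.946

Forming AᵀA = [[7954, 67100]; [67100, 578890]] and Aᵀz = [-126242, -1090672]ᵀ gives AᵀA·[p, q]ᵀ = Aᵀz.
Eliminating q: 578890·(row 1) − 67100·(row 2) gives 102081060·p = 578890·(-126242) − 67100·(-1090672) = 103859820, so p = 1051/1033.
Then q = ((-1090672) − 67100·(1051/1033))/578890 = -630762/315065.
Residuals: 298161/315065, -32346/315065, -61128/315065, 16038/315065; SSR = 298161/315065.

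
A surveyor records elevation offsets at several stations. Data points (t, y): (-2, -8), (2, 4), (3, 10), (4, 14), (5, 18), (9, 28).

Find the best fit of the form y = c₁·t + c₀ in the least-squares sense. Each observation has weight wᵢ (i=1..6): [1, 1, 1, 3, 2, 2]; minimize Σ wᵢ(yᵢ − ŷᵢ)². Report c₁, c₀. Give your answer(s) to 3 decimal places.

c₁ = 3.301, c₀ = -0.193

Compute the Gram sums: Σwᵢ·t·t = 277, Σwᵢ·t = 43, Σwᵢ·1 = 10.
And Σwᵢ·t·y = 906, Σwᵢ·y = 140.
Determinant 277·10 − 43² = 921.
c₁ = (906·10 − 43·140)/921 = 3040/921; c₀ = (277·140 − 43·906)/921 = -178/921.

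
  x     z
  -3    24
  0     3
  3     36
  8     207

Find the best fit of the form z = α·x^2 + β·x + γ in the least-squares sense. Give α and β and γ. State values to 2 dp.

Entries of AᵀA: Σx^2·x^2 = 4258, Σx^2·x = 512, Σx^2 = 82, Σx·x = 82, Σx = 8, Σ1 = 4.
And Σx^2·z = 13788, Σx·z = 1692, Σz = 270.
Normal equations: [[4258, 512, 82]; [512, 82, 8]; [82, 8, 4]]·[α, β, γ]ᵀ = [13788, 1692, 270]ᵀ.
Solving the 3×3 system (Gaussian elimination) gives α = 2663/907, β = 1790/907, γ = 3051/907.

α = 2.94, β = 1.97, γ = 3.36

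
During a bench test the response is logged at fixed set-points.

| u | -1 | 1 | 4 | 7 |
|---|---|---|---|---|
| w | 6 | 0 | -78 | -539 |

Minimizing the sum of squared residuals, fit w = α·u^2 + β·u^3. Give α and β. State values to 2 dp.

α = 3.29, β = -2.04

Compute the Gram sums: Σu^2·u^2 = 2659, Σu^2·u^3 = 17831, Σu^3·u^3 = 121747.
Moment sums: Σu^2·w = -27653, Σu^3·w = -189875.
MᵀM·[α, β]ᵀ = Mᵀw becomes [[2659, 17831]; [17831, 121747]]·[α, β]ᵀ = [-27653, -189875]ᵀ.
Δ = 2659·121747 − 17831² = 5780712.
α = ((-27653)·121747 − 17831·(-189875))/5780712 = 9495667/2890356; β = (2659·(-189875) − 17831·(-27653))/5780712 = -5898491/2890356.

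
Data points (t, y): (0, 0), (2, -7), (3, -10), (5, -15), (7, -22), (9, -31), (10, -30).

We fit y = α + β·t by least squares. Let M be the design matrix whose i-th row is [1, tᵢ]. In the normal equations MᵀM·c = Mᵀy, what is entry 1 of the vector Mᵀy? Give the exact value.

-115

Entry 1 ↔ basis 1, so (Mᵀy)_{1} = Σᵢ yᵢ = (1)·(0) + (1)·(-7) + (1)·(-10) + (1)·(-15) + (1)·(-22) + (1)·(-31) + (1)·(-30) = -115.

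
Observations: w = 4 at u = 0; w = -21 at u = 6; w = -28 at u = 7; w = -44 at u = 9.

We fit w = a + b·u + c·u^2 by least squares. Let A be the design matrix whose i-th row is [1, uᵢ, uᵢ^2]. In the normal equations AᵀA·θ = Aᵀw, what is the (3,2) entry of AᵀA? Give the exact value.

1288

Row 3 ↔ basis u^2, column 2 ↔ basis u, so (AᵀA)_{3,2} = Σᵢ (u^2)·(u) = (0)·(0) + (36)·(6) + (49)·(7) + (81)·(9) = 1288.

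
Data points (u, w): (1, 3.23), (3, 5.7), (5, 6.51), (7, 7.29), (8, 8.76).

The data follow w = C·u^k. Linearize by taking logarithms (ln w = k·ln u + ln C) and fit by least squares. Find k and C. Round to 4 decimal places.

Let Y = ln w. Fitting Y = k·ln u + ln C by least squares:
Σln u = 6.7334, Σ(ln u)² = 11.9079, Σln w = 8.9430, Σln u·ln w = 13.3055.
Equations: 11.9079·k + 6.7334·ln C = 13.3055;  6.7334·k + 5·ln C = 8.9430.
Solving (det = 14.2007): k = 0.44439, ln C = 1.19015, so C = exp(1.19015) = 3.28757.

k = 0.4444, C = 3.2876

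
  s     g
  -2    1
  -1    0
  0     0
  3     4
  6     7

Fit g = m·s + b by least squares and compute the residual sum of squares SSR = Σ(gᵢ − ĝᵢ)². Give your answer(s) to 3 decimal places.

Setting ∂/∂m … = 0 gives: 50·m + 6·b = 52;  6·m + 5·b = 12.
det = 50·5 − 6² = 214.
m = (52·5 − 6·12)/214 = 94/107; b = (50·12 − 6·52)/214 = 144/107.
Residuals: 151/107, -50/107, -144/107, 2/107, 41/107; SSR = 446/107.

SSR = 4.168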